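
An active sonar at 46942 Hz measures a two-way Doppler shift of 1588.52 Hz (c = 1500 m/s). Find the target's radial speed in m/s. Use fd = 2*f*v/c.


From fd = 2*f*v/c, v = c*fd/(2*f) = 1500 * 1588.52 / (2*46942) = 25.38

25.38 m/s


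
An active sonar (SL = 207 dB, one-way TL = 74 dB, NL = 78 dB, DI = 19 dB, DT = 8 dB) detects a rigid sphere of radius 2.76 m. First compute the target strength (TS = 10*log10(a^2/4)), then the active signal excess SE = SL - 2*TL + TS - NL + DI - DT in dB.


Step 1: TS = 10*log10(2.76^2/4) = 2.8 dB
Step 2: SE = SL - 2*TL + TS - NL + DI - DT = 207 - 2*74 + (2.8) - 78 + 19 - 8 = -5.2

-5.2 dB


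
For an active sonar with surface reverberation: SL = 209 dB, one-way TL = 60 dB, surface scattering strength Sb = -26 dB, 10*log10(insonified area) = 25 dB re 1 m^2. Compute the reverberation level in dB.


RL = SL - 2*TL + Sb + 10*log10(A) = 209 - 2*60 + (-26) + 25 = 88

88 dB


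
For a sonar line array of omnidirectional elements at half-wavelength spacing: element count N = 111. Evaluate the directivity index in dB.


20.45 dB


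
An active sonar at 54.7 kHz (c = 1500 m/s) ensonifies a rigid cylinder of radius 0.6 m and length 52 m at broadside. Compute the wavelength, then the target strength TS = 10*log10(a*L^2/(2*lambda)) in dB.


Step 1: lambda = c/f = 1500/54700 = 0.02742 m
Step 2: TS = 10*log10(a*L^2/(2*lambda)) = 10*log10(0.6*52^2/(2*0.02742)) = 44.71

44.71 dB


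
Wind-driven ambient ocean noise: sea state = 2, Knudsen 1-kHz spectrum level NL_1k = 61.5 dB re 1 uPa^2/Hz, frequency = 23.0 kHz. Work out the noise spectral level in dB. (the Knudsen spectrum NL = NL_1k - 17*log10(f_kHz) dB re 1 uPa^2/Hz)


NL = NL_1k - 17*log10(f_kHz) = 61.5 - 17*log10(23.0) = 61.5 - (23.15) = 38.35

38.35 dB


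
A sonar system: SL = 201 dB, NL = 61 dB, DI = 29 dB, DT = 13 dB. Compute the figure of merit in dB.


156 dB


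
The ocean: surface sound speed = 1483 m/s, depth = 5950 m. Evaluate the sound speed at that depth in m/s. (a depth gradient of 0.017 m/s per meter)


1584.15 m/s


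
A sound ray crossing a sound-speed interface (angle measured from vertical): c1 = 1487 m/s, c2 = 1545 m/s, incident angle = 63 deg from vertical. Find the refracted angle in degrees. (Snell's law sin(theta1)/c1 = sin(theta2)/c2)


sin(theta2) = (c2/c1)*sin(theta1) = (1545/1487)*sin(63 deg) = 0.92576
theta2 = arcsin(0.92576) = 67.78

67.78 deg


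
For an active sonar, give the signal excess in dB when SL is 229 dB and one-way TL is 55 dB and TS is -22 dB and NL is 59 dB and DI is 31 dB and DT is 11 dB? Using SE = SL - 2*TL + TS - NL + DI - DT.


SE = SL - 2*TL + TS - NL + DI - DT = 229 - 2*55 + (-22) - 59 + 31 - 11 = 58

58 dB


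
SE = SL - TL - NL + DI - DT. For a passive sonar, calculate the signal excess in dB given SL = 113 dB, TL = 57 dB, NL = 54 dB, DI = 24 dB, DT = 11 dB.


SE = SL - TL - NL + DI - DT = 113 - 57 - 54 + 24 - 11 = 15

15 dB


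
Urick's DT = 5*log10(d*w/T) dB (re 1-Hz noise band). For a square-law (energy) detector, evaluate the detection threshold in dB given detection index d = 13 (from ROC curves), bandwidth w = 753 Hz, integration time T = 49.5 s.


DT = 5*log10(d*w/T) = 5*log10(13 * 753 / 49.5) = 5*log10(197.76) = 11.48

11.48 dB


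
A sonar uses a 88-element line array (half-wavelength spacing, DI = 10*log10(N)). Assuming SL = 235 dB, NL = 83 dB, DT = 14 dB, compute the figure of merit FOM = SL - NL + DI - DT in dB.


Step 1: DI = 10*log10(88) = 19.44 dB
Step 2: FOM = SL - NL + DI - DT = 235 - 83 + 19.44 - 14 = 157.44

157.44 dB


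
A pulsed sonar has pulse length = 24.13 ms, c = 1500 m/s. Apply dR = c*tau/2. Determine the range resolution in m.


dR = c*tau/2 = 1500 * 24.13e-3 / 2 = 18.0975

18.0975 m


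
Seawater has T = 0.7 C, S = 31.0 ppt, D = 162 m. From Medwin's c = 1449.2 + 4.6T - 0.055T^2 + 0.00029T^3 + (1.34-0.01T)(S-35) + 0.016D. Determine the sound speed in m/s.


c = 1449.2 + 4.6*0.7 - 0.055*0.7^2 + 0.00029*0.7^3 + (1.34 - 0.01*0.7)*(31.0 - 35) + 0.016*162 = 1449.65

1449.65 m/s


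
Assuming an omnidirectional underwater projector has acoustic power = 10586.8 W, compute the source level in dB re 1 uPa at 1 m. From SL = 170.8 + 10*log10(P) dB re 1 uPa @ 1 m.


211.05 dB


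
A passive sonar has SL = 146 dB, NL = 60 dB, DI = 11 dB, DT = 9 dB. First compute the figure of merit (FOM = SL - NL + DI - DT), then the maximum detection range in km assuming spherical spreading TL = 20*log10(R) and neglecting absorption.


Step 1: FOM = SL - NL + DI - DT = 146 - 60 + 11 - 9 = 88 dB
Step 2: at max range FOM = TL = 20*log10(R), so R = 10^(88/20) = 25118.86 m = 25.12 km

25.12 km


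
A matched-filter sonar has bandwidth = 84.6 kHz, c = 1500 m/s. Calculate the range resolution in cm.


dR = c/(2*BW) = 1500 / (2 * 84.6e3) = 0.0089 m = 0.89 cm

0.89 cm


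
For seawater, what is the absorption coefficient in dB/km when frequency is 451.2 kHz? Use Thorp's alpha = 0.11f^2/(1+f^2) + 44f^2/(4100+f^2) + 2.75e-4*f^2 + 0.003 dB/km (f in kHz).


99.229 dB/km


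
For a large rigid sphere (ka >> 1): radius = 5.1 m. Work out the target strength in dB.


TS = 10*log10(5.1^2 / 4) = 10*log10(6.5025) = 8.13

8.13 dB


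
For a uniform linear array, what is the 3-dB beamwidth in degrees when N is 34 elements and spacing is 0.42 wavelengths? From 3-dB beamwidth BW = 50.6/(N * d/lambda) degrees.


BW = 50.6 / (34 * 0.42) = 50.6 / 14.28 = 3.54

3.54 deg


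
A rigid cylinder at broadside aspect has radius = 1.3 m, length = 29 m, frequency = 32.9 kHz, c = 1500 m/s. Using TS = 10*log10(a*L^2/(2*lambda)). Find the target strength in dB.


lambda = 1500/32900 = 0.04559 m
TS = 10*log10(1.3*29^2/(2*0.04559)) = 40.79

40.79 dB


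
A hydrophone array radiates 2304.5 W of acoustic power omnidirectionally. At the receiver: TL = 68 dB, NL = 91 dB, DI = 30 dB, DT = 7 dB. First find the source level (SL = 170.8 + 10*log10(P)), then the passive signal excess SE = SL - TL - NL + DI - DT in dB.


Step 1: SL = 170.8 + 10*log10(2304.5) = 204.43 dB
Step 2: SE = SL - TL - NL + DI - DT = 204.43 - 68 - 91 + 30 - 7 = 68.43

68.43 dB


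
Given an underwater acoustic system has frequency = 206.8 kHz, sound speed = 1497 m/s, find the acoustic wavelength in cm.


lambda = c/f = 1497 / 206800 = 0.0072 m = 0.72 cm

0.72 cm


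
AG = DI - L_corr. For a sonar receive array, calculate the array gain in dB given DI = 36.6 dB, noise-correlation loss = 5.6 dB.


AG = DI - L_corr = 36.6 - 5.6 = 31.0

31.0 dB


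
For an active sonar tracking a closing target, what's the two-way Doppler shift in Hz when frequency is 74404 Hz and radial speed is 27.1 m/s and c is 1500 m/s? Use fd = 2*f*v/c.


2688.46 Hz


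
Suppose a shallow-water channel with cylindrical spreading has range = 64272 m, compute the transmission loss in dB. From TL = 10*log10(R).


TL = 10*log10(64272) = 48.08

48.08 dB


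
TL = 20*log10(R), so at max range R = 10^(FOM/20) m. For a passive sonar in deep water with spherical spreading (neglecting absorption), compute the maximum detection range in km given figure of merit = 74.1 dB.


At max range FOM = TL, so 20*log10(R) = 74.1
R = 10^(74.1/20) = 5069.91 m = 5.07 km

5.07 km


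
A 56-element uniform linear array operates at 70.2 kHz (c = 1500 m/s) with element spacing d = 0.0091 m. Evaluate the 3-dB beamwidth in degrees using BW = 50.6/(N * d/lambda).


Step 1: lambda = 1500/70200 = 0.02137 m
Step 2: d/lambda = 0.0091/0.02137 = 0.4258
Step 3: BW = 50.6/(N * d/lambda) = 50.6/(56 * 0.4258) = 2.12

2.12 deg


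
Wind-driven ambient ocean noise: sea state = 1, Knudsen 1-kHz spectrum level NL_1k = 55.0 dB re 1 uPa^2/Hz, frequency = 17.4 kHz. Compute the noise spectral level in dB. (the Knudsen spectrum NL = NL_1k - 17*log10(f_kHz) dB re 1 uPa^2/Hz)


NL = NL_1k - 17*log10(f_kHz) = 55.0 - 17*log10(17.4) = 55.0 - (21.09) = 33.91

33.91 dB


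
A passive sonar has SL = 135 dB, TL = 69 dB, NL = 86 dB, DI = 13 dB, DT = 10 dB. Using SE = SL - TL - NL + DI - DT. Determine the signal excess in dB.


-17 dB


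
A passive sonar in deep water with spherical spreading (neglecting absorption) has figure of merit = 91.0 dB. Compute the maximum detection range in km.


35.48 km


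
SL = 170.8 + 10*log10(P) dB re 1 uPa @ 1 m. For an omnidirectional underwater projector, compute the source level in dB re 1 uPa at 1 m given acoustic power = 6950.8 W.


SL = 170.8 + 10*log10(6950.8) = 170.8 + 38.42 = 209.22

209.22 dB


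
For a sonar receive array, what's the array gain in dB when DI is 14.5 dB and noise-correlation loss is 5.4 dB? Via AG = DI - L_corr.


AG = DI - L_corr = 14.5 - 5.4 = 9.1

9.1 dB


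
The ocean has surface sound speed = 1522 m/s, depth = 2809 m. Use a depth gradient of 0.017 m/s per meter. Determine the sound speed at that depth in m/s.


1569.753 m/s


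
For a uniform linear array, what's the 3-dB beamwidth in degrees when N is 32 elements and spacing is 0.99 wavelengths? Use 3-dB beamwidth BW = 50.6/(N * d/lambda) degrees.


1.6 deg


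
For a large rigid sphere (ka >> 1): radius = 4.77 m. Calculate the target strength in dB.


TS = 10*log10(4.77^2 / 4) = 10*log10(5.688225) = 7.55

7.55 dB


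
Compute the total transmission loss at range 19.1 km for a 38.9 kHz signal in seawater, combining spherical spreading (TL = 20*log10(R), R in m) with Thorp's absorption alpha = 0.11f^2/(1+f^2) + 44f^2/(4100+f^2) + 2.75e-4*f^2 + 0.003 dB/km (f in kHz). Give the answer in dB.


Step 1 (Thorp): alpha = 0.11*1513.21/(1+1513.21) + 44*1513.21/(4100+1513.21) + 2.75e-4*1513.21 + 0.003 = 12.3906 dB/km
Step 2: TL_spread = 20*log10(19100) = 85.62 dB
Step 3: TL_abs = alpha*R = 12.3906 * 19.1 = 236.66 dB
Step 4: TL_total = 85.62 + 236.66 = 322.28

322.28 dB


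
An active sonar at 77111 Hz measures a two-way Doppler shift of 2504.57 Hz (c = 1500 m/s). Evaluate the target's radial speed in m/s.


From fd = 2*f*v/c, v = c*fd/(2*f) = 1500 * 2504.57 / (2*77111) = 24.36

24.36 m/s


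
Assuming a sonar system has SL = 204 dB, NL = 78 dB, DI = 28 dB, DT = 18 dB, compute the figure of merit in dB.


FOM = SL - NL + DI - DT = 204 - 78 + 28 - 18 = 136

136 dB


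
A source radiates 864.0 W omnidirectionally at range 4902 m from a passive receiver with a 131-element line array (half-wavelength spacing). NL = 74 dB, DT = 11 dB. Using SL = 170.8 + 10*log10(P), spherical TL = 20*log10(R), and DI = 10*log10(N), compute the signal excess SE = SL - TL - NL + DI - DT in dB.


Step 1: SL = 170.8 + 10*log10(864.0) = 200.17 dB
Step 2: TL = 20*log10(4902) = 73.81 dB
Step 3: DI = 10*log10(131) = 21.17 dB
Step 4: SE = SL - TL - NL + DI - DT = 200.17 - 73.81 - 74 + 21.17 - 11 = 62.53

62.53 dB


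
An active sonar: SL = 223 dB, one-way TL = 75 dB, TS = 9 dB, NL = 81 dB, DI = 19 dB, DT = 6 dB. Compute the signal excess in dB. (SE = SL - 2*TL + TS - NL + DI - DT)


14 dB


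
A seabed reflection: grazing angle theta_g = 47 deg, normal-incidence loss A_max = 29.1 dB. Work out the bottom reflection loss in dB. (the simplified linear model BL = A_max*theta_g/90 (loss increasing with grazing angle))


BL = A_max * theta_g / 90 = 29.1 * 47 / 90 = 15.2

15.2 dB


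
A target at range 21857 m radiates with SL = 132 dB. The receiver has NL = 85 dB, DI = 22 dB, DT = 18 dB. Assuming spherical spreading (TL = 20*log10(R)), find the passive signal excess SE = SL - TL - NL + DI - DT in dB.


Step 1: TL = 20*log10(21857) = 86.79 dB
Step 2: SE = 132 - 86.79 - 85 + 22 - 18 = -35.79

-35.79 dB


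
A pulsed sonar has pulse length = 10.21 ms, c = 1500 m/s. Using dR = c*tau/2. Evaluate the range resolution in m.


dR = c*tau/2 = 1500 * 10.21e-3 / 2 = 7.6575

7.6575 m


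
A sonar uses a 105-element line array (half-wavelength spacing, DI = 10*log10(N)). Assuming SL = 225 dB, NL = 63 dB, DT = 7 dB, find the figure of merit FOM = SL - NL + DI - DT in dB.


Step 1: DI = 10*log10(105) = 20.21 dB
Step 2: FOM = SL - NL + DI - DT = 225 - 63 + 20.21 - 7 = 175.21

175.21 dB


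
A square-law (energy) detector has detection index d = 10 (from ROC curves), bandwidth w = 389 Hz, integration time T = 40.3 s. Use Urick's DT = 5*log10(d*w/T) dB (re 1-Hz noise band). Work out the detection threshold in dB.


DT = 5*log10(d*w/T) = 5*log10(10 * 389 / 40.3) = 5*log10(96.53) = 9.92

9.92 dB


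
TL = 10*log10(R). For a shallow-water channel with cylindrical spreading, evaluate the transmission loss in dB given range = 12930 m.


41.12 dB


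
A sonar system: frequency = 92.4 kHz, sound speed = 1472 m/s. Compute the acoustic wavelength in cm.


lambda = c/f = 1472 / 92400 = 0.0159 m = 1.59 cm

1.59 cm


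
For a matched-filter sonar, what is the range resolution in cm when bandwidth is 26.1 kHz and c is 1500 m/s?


dR = c/(2*BW) = 1500 / (2 * 26.1e3) = 0.0287 m = 2.87 cm

2.87 cm


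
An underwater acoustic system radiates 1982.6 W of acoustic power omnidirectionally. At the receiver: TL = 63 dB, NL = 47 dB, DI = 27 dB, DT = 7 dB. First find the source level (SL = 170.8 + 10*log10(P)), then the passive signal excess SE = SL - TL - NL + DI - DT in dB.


Step 1: SL = 170.8 + 10*log10(1982.6) = 203.77 dB
Step 2: SE = SL - TL - NL + DI - DT = 203.77 - 63 - 47 + 27 - 7 = 113.77

113.77 dB


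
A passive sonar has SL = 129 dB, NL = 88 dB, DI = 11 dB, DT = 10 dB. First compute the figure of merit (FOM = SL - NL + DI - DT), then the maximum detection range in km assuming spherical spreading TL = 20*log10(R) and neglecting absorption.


Step 1: FOM = SL - NL + DI - DT = 129 - 88 + 11 - 10 = 42 dB
Step 2: at max range FOM = TL = 20*log10(R), so R = 10^(42/20) = 125.89 m = 0.13 km

0.13 km


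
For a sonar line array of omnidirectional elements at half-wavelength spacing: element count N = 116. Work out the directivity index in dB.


DI = 10*log10(116) = 20.64

20.64 dB


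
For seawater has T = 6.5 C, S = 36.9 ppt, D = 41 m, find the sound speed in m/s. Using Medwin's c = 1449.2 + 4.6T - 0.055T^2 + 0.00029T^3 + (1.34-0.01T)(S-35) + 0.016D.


1479.93 m/s


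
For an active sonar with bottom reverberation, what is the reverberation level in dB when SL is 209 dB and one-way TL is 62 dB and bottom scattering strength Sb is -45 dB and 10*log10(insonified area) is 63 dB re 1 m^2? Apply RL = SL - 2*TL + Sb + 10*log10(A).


RL = SL - 2*TL + Sb + 10*log10(A) = 209 - 2*62 + (-45) + 63 = 103

103 dB


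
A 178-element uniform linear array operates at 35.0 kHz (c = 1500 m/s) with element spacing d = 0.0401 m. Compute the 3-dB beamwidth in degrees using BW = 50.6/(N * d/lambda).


Step 1: lambda = 1500/35000 = 0.04286 m
Step 2: d/lambda = 0.0401/0.04286 = 0.9356
Step 3: BW = 50.6/(N * d/lambda) = 50.6/(178 * 0.9356) = 0.3

0.3 deg


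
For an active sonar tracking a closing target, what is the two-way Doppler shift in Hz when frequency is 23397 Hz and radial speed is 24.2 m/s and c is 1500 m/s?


fd = 2*f*v/c = 2 * 23397 * 24.2 / 1500 = 754.94

754.94 Hz


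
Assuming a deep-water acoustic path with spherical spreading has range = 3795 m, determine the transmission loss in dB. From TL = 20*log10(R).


71.58 dB


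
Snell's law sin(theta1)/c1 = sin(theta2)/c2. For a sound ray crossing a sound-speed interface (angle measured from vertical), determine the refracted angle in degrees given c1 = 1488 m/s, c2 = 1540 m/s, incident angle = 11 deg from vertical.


11.39 deg


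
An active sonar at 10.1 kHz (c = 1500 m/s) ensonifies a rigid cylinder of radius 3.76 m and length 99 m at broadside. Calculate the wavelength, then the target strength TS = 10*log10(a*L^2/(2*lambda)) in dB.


Step 1: lambda = c/f = 1500/10100 = 0.14851 m
Step 2: TS = 10*log10(a*L^2/(2*lambda)) = 10*log10(3.76*99^2/(2*0.14851)) = 50.94

50.94 dB


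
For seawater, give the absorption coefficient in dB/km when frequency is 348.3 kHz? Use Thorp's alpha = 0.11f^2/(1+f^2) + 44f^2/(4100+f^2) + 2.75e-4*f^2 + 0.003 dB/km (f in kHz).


f^2 = 121312.89
alpha = 0.11*121312.89/(1+121312.89) + 44*121312.89/(4100+121312.89) + 2.75e-4*121312.89 + 0.003 = 76.036

76.036 dB/km


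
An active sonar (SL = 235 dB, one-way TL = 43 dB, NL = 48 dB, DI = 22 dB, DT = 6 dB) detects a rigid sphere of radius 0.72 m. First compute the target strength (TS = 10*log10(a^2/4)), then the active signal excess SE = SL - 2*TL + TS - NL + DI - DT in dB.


Step 1: TS = 10*log10(0.72^2/4) = -8.87 dB
Step 2: SE = SL - 2*TL + TS - NL + DI - DT = 235 - 2*43 + (-8.87) - 48 + 22 - 6 = 108.13

108.13 dB


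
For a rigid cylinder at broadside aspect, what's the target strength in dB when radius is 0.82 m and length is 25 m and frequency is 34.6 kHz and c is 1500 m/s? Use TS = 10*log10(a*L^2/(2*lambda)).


lambda = 1500/34600 = 0.04335 m
TS = 10*log10(0.82*25^2/(2*0.04335)) = 37.72

37.72 dB


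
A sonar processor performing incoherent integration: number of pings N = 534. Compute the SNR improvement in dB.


Gain = 5*log10(534) = 13.64

13.64 dB


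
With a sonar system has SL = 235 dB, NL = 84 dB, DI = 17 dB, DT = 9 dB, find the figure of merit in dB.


FOM = SL - NL + DI - DT = 235 - 84 + 17 - 9 = 159

159 dB


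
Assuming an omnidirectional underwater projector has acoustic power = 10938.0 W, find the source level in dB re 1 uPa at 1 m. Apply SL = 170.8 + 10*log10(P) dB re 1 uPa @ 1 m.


SL = 170.8 + 10*log10(10938.0) = 170.8 + 40.39 = 211.19

211.19 dB


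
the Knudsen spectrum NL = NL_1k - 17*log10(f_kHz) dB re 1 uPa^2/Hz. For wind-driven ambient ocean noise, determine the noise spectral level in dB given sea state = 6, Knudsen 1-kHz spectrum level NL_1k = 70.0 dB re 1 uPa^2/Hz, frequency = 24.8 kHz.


46.29 dB


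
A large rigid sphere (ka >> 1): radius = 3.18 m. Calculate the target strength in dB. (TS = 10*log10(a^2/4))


4.03 dB


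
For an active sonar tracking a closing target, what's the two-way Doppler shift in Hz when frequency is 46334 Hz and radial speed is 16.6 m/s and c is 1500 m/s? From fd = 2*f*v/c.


fd = 2*f*v/c = 2 * 46334 * 16.6 / 1500 = 1025.53

1025.53 Hz


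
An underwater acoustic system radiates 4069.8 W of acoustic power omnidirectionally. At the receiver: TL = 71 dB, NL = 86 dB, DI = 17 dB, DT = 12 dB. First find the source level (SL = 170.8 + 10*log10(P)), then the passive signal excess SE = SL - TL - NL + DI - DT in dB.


Step 1: SL = 170.8 + 10*log10(4069.8) = 206.9 dB
Step 2: SE = SL - TL - NL + DI - DT = 206.9 - 71 - 86 + 17 - 12 = 54.9

54.9 dB


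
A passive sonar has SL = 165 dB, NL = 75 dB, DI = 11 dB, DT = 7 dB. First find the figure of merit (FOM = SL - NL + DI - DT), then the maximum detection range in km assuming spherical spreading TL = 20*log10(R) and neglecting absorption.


Step 1: FOM = SL - NL + DI - DT = 165 - 75 + 11 - 7 = 94 dB
Step 2: at max range FOM = TL = 20*log10(R), so R = 10^(94/20) = 50118.72 m = 50.12 km

50.12 km


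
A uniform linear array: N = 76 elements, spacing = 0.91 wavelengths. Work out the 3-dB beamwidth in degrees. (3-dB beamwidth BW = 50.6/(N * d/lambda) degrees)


BW = 50.6 / (76 * 0.91) = 50.6 / 69.16 = 0.73

0.73 deg


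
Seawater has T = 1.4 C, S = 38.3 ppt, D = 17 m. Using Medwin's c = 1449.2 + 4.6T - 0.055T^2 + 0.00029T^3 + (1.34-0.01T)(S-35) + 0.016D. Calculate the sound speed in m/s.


1460.18 m/s


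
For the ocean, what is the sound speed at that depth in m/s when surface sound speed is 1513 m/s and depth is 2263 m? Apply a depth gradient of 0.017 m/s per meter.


c = 1513 + 0.017 * 2263 = 1551.471

1551.471 m/s


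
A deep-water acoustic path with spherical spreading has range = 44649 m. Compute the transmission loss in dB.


93.0 dB


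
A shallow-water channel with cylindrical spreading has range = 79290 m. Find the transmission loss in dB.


TL = 10*log10(79290) = 48.99

48.99 dB


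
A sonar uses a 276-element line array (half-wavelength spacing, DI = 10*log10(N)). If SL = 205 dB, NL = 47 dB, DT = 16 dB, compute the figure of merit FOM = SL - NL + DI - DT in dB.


Step 1: DI = 10*log10(276) = 24.41 dB
Step 2: FOM = SL - NL + DI - DT = 205 - 47 + 24.41 - 16 = 166.41

166.41 dB


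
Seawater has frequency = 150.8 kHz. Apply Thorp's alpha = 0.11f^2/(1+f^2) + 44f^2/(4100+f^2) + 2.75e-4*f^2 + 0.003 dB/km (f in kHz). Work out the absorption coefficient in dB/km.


f^2 = 22740.64
alpha = 0.11*22740.64/(1+22740.64) + 44*22740.64/(4100+22740.64) + 2.75e-4*22740.64 + 0.003 = 43.646

43.646 dB/km


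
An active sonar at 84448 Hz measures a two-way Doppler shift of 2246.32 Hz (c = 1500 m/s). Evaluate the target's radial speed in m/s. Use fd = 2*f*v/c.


From fd = 2*f*v/c, v = c*fd/(2*f) = 1500 * 2246.32 / (2*84448) = 19.95

19.95 m/s


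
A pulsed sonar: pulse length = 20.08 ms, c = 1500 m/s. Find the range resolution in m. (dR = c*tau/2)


dR = c*tau/2 = 1500 * 20.08e-3 / 2 = 15.06

15.06 m


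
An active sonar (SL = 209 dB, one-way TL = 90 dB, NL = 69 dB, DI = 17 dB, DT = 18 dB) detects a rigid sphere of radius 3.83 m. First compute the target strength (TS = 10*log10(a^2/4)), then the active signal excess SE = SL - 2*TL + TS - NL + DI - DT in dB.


Step 1: TS = 10*log10(3.83^2/4) = 5.64 dB
Step 2: SE = SL - 2*TL + TS - NL + DI - DT = 209 - 2*90 + (5.64) - 69 + 17 - 18 = -35.36

-35.36 dB


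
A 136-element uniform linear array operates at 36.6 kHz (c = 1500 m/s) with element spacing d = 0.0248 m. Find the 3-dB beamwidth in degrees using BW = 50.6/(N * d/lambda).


Step 1: lambda = 1500/36600 = 0.04098 m
Step 2: d/lambda = 0.0248/0.04098 = 0.6052
Step 3: BW = 50.6/(N * d/lambda) = 50.6/(136 * 0.6052) = 0.61

0.61 deg


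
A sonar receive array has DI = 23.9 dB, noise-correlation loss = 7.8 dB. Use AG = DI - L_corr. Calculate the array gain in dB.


AG = DI - L_corr = 23.9 - 7.8 = 16.1

16.1 dB


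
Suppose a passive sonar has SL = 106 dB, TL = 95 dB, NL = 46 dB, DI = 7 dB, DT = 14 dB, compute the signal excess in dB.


SE = SL - TL - NL + DI - DT = 106 - 95 - 46 + 7 - 14 = -42

-42 dB


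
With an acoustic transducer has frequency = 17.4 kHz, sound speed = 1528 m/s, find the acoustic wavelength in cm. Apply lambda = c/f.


lambda = c/f = 1528 / 17400 = 0.0878 m = 8.78 cm

8.78 cm


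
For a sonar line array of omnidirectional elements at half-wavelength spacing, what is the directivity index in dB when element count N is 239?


DI = 10*log10(239) = 23.78

23.78 dB


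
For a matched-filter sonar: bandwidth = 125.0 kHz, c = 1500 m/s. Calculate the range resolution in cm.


dR = c/(2*BW) = 1500 / (2 * 125.0e3) = 0.006 m = 0.6 cm

0.6 cm


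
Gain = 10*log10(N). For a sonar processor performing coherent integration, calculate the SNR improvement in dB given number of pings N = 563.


Gain = 10*log10(563) = 27.51

27.51 dB


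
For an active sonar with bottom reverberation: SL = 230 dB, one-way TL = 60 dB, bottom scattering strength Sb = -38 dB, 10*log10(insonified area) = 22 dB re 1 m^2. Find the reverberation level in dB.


RL = SL - 2*TL + Sb + 10*log10(A) = 230 - 2*60 + (-38) + 22 = 94

94 dB


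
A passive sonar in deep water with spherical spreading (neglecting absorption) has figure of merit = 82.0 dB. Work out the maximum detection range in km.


12.59 km


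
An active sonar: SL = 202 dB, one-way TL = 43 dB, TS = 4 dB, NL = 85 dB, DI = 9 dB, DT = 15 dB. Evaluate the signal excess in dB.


SE = SL - 2*TL + TS - NL + DI - DT = 202 - 2*43 + (4) - 85 + 9 - 15 = 29

29 dB


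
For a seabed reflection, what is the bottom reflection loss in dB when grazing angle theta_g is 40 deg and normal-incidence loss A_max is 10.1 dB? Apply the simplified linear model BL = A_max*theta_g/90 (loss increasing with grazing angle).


BL = A_max * theta_g / 90 = 10.1 * 40 / 90 = 4.49

4.49 dB


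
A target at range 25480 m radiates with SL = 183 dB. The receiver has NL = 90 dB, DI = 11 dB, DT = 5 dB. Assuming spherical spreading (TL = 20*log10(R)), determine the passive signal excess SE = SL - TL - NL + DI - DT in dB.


10.88 dB


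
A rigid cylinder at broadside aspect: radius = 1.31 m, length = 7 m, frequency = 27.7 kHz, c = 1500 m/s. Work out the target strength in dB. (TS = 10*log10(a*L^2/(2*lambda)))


lambda = 1500/27700 = 0.05415 m
TS = 10*log10(1.31*7^2/(2*0.05415)) = 27.73

27.73 dB


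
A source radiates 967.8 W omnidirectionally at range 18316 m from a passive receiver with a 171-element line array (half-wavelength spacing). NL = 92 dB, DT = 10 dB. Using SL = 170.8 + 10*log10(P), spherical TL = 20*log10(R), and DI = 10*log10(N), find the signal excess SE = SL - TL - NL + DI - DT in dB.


Step 1: SL = 170.8 + 10*log10(967.8) = 200.66 dB
Step 2: TL = 20*log10(18316) = 85.26 dB
Step 3: DI = 10*log10(171) = 22.33 dB
Step 4: SE = SL - TL - NL + DI - DT = 200.66 - 85.26 - 92 + 22.33 - 10 = 35.73

35.73 dB


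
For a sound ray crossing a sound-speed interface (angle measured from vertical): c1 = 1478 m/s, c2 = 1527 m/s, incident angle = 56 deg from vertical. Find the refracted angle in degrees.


sin(theta2) = (c2/c1)*sin(theta1) = (1527/1478)*sin(56 deg) = 0.85652
theta2 = arcsin(0.85652) = 58.93

58.93 deg


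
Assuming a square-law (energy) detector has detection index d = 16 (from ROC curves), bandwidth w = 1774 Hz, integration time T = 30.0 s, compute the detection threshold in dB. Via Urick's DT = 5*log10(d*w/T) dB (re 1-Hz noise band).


DT = 5*log10(d*w/T) = 5*log10(16 * 1774 / 30.0) = 5*log10(946.13) = 14.88

14.88 dB


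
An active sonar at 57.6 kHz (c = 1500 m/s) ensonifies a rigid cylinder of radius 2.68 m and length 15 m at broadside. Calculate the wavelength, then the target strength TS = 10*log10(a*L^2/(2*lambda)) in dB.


Step 1: lambda = c/f = 1500/57600 = 0.02604 m
Step 2: TS = 10*log10(a*L^2/(2*lambda)) = 10*log10(2.68*15^2/(2*0.02604)) = 40.64

40.64 dB


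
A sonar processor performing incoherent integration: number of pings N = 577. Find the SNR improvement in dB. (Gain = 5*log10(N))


13.81 dB


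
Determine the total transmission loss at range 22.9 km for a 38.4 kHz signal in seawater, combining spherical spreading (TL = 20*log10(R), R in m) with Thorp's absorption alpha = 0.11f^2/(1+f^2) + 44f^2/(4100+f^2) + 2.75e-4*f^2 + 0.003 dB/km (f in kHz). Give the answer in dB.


Step 1 (Thorp): alpha = 0.11*1474.56/(1+1474.56) + 44*1474.56/(4100+1474.56) + 2.75e-4*1474.56 + 0.003 = 12.1571 dB/km
Step 2: TL_spread = 20*log10(22900) = 87.2 dB
Step 3: TL_abs = alpha*R = 12.1571 * 22.9 = 278.4 dB
Step 4: TL_total = 87.2 + 278.4 = 365.6

365.6 dB


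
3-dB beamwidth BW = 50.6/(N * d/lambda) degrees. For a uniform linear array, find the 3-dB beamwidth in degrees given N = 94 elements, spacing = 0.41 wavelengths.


1.31 deg


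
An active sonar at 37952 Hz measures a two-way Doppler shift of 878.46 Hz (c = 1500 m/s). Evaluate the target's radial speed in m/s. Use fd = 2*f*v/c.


From fd = 2*f*v/c, v = c*fd/(2*f) = 1500 * 878.46 / (2*37952) = 17.36

17.36 m/s


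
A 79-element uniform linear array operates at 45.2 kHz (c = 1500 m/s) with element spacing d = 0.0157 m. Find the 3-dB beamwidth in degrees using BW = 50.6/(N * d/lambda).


1.35 deg


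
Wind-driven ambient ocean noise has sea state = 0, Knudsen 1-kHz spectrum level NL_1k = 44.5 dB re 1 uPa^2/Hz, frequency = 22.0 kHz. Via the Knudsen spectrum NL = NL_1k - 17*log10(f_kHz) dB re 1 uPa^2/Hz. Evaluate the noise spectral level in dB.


21.68 dB


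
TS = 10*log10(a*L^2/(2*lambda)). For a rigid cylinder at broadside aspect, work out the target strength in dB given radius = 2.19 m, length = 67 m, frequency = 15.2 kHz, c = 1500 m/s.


lambda = 1500/15200 = 0.09868 m
TS = 10*log10(2.19*67^2/(2*0.09868)) = 46.97

46.97 dB


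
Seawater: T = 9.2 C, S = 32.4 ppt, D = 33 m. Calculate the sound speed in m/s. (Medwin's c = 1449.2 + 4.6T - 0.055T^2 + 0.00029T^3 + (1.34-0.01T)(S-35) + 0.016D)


c = 1449.2 + 4.6*9.2 - 0.055*9.2^2 + 0.00029*9.2^3 + (1.34 - 0.01*9.2)*(32.4 - 35) + 0.016*33 = 1484.37

1484.37 m/s


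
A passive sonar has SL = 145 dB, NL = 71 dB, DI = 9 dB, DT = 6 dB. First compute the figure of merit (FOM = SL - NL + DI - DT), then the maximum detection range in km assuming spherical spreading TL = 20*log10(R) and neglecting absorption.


Step 1: FOM = SL - NL + DI - DT = 145 - 71 + 9 - 6 = 77 dB
Step 2: at max range FOM = TL = 20*log10(R), so R = 10^(77/20) = 7079.46 m = 7.08 km

7.08 km


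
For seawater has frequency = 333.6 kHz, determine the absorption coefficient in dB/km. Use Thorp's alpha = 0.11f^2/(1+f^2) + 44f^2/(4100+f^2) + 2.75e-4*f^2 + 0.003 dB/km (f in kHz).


73.154 dB/km


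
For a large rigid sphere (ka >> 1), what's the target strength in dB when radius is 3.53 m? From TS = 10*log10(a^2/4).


TS = 10*log10(3.53^2 / 4) = 10*log10(3.115225) = 4.93

4.93 dB


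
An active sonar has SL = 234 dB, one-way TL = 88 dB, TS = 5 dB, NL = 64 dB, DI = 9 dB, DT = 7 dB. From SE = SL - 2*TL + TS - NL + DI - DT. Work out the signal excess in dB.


1 dB


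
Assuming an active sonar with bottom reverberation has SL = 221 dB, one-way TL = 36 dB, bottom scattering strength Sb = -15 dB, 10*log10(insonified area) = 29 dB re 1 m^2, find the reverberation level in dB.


RL = SL - 2*TL + Sb + 10*log10(A) = 221 - 2*36 + (-15) + 29 = 163

163 dB


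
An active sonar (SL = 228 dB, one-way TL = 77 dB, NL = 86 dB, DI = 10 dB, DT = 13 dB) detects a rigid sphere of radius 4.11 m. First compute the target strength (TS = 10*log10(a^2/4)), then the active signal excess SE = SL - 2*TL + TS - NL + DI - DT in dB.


Step 1: TS = 10*log10(4.11^2/4) = 6.26 dB
Step 2: SE = SL - 2*TL + TS - NL + DI - DT = 228 - 2*77 + (6.26) - 86 + 10 - 13 = -8.74

-8.74 dB


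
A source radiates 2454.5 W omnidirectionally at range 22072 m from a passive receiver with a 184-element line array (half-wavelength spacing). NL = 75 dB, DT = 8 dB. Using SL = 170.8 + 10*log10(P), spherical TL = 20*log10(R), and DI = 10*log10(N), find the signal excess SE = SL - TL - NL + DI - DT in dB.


Step 1: SL = 170.8 + 10*log10(2454.5) = 204.7 dB
Step 2: TL = 20*log10(22072) = 86.88 dB
Step 3: DI = 10*log10(184) = 22.65 dB
Step 4: SE = SL - TL - NL + DI - DT = 204.7 - 86.88 - 75 + 22.65 - 8 = 57.47

57.47 dB


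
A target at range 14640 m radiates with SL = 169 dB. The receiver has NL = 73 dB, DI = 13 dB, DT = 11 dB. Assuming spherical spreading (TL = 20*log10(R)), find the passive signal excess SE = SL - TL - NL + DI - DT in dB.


Step 1: TL = 20*log10(14640) = 83.31 dB
Step 2: SE = 169 - 83.31 - 73 + 13 - 11 = 14.69

14.69 dB


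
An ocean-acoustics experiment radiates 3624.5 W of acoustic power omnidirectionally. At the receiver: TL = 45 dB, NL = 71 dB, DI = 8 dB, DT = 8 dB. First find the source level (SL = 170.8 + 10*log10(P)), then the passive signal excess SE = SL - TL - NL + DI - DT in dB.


Step 1: SL = 170.8 + 10*log10(3624.5) = 206.39 dB
Step 2: SE = SL - TL - NL + DI - DT = 206.39 - 45 - 71 + 8 - 8 = 90.39

90.39 dB


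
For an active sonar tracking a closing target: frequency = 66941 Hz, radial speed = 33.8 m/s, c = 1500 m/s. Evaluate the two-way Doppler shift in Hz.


fd = 2*f*v/c = 2 * 66941 * 33.8 / 1500 = 3016.81

3016.81 Hz


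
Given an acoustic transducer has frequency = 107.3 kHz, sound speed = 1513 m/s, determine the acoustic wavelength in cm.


lambda = c/f = 1513 / 107300 = 0.0141 m = 1.41 cm

1.41 cm


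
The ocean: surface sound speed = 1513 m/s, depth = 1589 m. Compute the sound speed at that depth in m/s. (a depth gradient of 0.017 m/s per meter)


c = 1513 + 0.017 * 1589 = 1540.013

1540.013 m/s


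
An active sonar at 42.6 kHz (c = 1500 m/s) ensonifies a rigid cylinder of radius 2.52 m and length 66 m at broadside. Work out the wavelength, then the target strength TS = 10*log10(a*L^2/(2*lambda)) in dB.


Step 1: lambda = c/f = 1500/42600 = 0.03521 m
Step 2: TS = 10*log10(a*L^2/(2*lambda)) = 10*log10(2.52*66^2/(2*0.03521)) = 51.93

51.93 dB


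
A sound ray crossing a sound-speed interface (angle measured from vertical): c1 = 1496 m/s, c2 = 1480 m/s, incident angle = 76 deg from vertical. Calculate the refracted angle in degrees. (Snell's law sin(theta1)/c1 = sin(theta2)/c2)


sin(theta2) = (c2/c1)*sin(theta1) = (1480/1496)*sin(76 deg) = 0.95992
theta2 = arcsin(0.95992) = 73.72

73.72 deg


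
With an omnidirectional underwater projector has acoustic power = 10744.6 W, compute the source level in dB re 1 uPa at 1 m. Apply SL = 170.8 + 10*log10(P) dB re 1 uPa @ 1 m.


211.11 dB


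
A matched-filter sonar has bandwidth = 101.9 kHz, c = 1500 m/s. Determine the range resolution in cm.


dR = c/(2*BW) = 1500 / (2 * 101.9e3) = 0.0074 m = 0.74 cm

0.74 cm


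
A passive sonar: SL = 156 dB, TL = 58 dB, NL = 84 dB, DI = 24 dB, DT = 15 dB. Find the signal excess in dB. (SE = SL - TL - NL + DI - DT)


SE = SL - TL - NL + DI - DT = 156 - 58 - 84 + 24 - 15 = 23

23 dB


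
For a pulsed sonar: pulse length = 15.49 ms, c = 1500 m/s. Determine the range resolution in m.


dR = c*tau/2 = 1500 * 15.49e-3 / 2 = 11.6175

11.6175 m


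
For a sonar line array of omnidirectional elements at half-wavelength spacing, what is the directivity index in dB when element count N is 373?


DI = 10*log10(373) = 25.72

25.72 dB


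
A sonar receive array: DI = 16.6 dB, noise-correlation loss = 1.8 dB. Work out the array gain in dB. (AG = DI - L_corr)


AG = DI - L_corr = 16.6 - 1.8 = 14.8

14.8 dB


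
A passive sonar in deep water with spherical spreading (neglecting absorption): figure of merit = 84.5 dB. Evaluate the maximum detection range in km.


At max range FOM = TL, so 20*log10(R) = 84.5
R = 10^(84.5/20) = 16788.04 m = 16.79 km

16.79 km


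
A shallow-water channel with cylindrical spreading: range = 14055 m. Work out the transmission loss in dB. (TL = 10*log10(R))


TL = 10*log10(14055) = 41.48

41.48 dB


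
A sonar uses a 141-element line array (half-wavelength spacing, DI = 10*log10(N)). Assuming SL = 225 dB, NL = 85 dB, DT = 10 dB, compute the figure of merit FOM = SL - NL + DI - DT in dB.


Step 1: DI = 10*log10(141) = 21.49 dB
Step 2: FOM = SL - NL + DI - DT = 225 - 85 + 21.49 - 10 = 151.49

151.49 dB


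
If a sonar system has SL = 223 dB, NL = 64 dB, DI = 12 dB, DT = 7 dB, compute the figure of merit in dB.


FOM = SL - NL + DI - DT = 223 - 64 + 12 - 7 = 164

164 dB


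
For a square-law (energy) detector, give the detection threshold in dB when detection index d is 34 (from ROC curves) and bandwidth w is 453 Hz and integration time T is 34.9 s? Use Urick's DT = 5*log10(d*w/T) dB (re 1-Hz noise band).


13.22 dB


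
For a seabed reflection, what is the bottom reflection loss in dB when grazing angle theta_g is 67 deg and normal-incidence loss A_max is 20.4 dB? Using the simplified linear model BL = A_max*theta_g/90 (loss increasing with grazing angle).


BL = A_max * theta_g / 90 = 20.4 * 67 / 90 = 15.19

15.19 dB


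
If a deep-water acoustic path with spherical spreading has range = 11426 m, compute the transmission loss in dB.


TL = 20*log10(11426) = 81.16

81.16 dB


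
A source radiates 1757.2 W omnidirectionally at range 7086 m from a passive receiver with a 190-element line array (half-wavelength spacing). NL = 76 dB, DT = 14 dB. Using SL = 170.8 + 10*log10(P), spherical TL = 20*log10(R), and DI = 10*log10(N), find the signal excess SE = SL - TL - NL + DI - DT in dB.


Step 1: SL = 170.8 + 10*log10(1757.2) = 203.25 dB
Step 2: TL = 20*log10(7086) = 77.01 dB
Step 3: DI = 10*log10(190) = 22.79 dB
Step 4: SE = SL - TL - NL + DI - DT = 203.25 - 77.01 - 76 + 22.79 - 14 = 59.03

59.03 dB


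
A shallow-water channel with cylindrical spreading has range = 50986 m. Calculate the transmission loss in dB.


TL = 10*log10(50986) = 47.07

47.07 dB


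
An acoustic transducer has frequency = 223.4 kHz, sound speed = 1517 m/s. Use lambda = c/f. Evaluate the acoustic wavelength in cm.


0.68 cm


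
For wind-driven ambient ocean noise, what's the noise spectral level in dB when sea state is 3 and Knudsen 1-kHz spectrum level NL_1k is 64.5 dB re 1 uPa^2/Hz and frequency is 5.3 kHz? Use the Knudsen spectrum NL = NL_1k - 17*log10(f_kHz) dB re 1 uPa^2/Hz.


NL = NL_1k - 17*log10(f_kHz) = 64.5 - 17*log10(5.3) = 64.5 - (12.31) = 52.19

52.19 dB


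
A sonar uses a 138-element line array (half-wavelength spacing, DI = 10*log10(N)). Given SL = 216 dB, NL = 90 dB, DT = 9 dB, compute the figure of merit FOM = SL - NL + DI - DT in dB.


Step 1: DI = 10*log10(138) = 21.4 dB
Step 2: FOM = SL - NL + DI - DT = 216 - 90 + 21.4 - 9 = 138.4

138.4 dB


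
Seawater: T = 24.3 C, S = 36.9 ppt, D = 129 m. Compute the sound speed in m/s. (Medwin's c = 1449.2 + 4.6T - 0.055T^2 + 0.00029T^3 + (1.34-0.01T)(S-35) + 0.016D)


c = 1449.2 + 4.6*24.3 - 0.055*24.3^2 + 0.00029*24.3^3 + (1.34 - 0.01*24.3)*(36.9 - 35) + 0.016*129 = 1536.81

1536.81 m/s


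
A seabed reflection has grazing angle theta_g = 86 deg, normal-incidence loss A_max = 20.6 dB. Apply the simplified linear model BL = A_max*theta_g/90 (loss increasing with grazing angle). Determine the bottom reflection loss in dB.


BL = A_max * theta_g / 90 = 20.6 * 86 / 90 = 19.68

19.68 dB


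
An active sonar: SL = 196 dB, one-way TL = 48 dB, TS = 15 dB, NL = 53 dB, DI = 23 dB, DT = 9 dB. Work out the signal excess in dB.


SE = SL - 2*TL + TS - NL + DI - DT = 196 - 2*48 + (15) - 53 + 23 - 9 = 76

76 dB


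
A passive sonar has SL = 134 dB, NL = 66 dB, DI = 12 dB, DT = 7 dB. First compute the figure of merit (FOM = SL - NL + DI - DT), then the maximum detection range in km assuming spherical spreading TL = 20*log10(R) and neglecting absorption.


Step 1: FOM = SL - NL + DI - DT = 134 - 66 + 12 - 7 = 73 dB
Step 2: at max range FOM = TL = 20*log10(R), so R = 10^(73/20) = 4466.84 m = 4.47 km

4.47 km


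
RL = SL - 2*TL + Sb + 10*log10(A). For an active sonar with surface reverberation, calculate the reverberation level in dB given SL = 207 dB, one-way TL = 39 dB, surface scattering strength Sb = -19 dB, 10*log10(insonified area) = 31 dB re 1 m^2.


141 dB


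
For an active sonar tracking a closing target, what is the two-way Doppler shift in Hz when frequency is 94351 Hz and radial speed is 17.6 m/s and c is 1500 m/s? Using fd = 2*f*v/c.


fd = 2*f*v/c = 2 * 94351 * 17.6 / 1500 = 2214.1

2214.1 Hz


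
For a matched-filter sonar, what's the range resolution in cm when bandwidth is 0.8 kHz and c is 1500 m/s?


dR = c/(2*BW) = 1500 / (2 * 0.8e3) = 0.9375 m = 93.75 cm

93.75 cm


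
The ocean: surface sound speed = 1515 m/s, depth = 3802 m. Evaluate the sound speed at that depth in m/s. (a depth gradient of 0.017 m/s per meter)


c = 1515 + 0.017 * 3802 = 1579.634

1579.634 m/s


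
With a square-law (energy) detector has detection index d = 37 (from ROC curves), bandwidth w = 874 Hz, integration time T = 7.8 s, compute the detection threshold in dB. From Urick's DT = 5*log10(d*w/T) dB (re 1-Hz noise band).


DT = 5*log10(d*w/T) = 5*log10(37 * 874 / 7.8) = 5*log10(4145.9) = 18.09

18.09 dB


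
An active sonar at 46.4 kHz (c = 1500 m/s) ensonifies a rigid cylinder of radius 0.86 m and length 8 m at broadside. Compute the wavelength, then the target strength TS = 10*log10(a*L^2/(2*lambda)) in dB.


Step 1: lambda = c/f = 1500/46400 = 0.03233 m
Step 2: TS = 10*log10(a*L^2/(2*lambda)) = 10*log10(0.86*8^2/(2*0.03233)) = 29.3

29.3 dB


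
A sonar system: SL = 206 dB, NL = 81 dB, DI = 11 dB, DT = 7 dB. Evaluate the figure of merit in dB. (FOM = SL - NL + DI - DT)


FOM = SL - NL + DI - DT = 206 - 81 + 11 - 7 = 129

129 dB


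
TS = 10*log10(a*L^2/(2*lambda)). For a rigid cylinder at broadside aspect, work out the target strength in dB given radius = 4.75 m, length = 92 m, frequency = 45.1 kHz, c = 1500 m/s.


57.81 dB
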